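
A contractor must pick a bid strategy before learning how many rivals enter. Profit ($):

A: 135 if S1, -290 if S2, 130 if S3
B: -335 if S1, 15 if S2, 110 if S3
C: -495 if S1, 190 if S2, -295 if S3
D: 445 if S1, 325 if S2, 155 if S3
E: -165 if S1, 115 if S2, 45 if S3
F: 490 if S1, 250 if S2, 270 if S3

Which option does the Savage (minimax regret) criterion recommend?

Column bests: S1=490, S2=325, S3=270.
A regrets: 355, 615, 140 → max 615
B regrets: 825, 310, 160 → max 825
C regrets: 985, 135, 565 → max 985
D regrets: 45, 0, 115 → max 115
E regrets: 655, 210, 225 → max 655
F regrets: 0, 75, 0 → max 75
Smallest max regret = 75 → F.

F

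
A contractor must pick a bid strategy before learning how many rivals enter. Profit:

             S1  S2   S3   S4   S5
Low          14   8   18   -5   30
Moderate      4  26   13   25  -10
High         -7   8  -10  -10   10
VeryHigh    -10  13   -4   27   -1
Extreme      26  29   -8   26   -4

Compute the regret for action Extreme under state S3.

Best payoff under S3 is 18.
Regret = 18 − (-8) = 26.

26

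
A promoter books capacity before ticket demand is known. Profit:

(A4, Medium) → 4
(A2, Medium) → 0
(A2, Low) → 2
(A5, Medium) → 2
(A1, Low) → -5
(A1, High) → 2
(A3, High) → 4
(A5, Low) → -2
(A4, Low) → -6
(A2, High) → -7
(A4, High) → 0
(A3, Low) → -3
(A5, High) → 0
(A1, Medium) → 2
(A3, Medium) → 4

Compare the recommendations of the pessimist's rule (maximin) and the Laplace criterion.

maximin → A5; laplace → A3 (disagree)

Row minima: A1=-5, A2=-7, A3=-3, A4=-6, A5=-2
Best worst-case = -2 → A5.
Row averages: A1=-1/3, A2=-5/3, A3=5/3, A4=-2/3, A5=0
Highest average = 5/3 → A3.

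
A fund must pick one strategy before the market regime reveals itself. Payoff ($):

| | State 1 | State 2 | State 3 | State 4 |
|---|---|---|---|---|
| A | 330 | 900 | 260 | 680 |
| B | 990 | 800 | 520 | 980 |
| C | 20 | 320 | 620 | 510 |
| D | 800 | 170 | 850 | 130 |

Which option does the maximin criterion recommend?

B

Row minima: A=260, B=520, C=20, D=130
Best worst-case = 520 → B.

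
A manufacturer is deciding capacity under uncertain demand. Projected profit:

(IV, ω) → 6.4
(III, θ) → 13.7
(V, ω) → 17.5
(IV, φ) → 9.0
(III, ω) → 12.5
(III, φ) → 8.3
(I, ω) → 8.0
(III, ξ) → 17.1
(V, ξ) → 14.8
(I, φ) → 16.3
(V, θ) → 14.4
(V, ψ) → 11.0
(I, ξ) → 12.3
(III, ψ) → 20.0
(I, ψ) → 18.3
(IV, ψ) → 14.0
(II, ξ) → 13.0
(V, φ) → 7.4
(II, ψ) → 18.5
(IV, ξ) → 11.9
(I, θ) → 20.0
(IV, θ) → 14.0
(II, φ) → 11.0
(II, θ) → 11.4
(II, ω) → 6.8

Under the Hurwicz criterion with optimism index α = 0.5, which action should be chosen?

I: 0.5·20.0 + 0.5·8.0 = 14
II: 0.5·18.5 + 0.5·6.8 = 12.65
III: 0.5·20.0 + 0.5·8.3 = 14.15
IV: 0.5·14.0 + 0.5·6.4 = 10.2
V: 0.5·17.5 + 0.5·7.4 = 12.45
Highest Hurwicz score = 14.15 → III.

III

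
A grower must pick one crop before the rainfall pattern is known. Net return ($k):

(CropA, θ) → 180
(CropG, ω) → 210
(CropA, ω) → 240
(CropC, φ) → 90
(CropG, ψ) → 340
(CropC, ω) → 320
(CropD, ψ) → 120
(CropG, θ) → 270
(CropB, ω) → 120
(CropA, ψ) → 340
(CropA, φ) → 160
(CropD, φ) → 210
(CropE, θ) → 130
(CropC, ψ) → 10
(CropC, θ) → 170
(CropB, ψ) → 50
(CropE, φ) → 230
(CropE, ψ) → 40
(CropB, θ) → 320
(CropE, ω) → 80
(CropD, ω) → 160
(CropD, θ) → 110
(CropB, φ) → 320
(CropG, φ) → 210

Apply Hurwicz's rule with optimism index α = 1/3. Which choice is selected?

CropG

CropB: 1/3·320 + 2/3·50 = 140
CropC: 1/3·320 + 2/3·10 = 340/3
CropD: 1/3·210 + 2/3·110 = 430/3
CropA: 1/3·340 + 2/3·160 = 220
CropG: 1/3·340 + 2/3·210 = 760/3
CropE: 1/3·230 + 2/3·40 = 310/3
Highest Hurwicz score = 760/3 → CropG.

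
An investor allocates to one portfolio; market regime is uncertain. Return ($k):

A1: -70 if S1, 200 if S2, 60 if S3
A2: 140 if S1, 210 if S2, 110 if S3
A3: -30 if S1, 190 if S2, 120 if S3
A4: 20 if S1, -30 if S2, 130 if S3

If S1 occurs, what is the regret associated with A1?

210

Best payoff under S1 is 140.
Regret = 140 − (-70) = 210.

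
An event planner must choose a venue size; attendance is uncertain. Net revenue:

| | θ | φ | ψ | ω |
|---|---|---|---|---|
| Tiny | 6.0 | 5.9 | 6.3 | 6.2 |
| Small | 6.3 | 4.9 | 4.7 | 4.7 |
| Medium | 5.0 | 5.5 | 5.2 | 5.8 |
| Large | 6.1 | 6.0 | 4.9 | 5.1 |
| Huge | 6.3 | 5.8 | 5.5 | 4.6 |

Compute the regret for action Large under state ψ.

1.4

Best payoff under ψ is 6.3.
Regret = 6.3 − 4.9 = 1.4.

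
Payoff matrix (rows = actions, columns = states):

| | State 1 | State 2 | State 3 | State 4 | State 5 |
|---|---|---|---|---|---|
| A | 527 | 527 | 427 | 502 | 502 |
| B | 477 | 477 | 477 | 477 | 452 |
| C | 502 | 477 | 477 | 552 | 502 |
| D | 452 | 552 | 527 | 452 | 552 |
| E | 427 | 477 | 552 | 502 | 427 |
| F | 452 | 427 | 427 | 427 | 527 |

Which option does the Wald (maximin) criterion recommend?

C

Row minima: A=427, B=452, C=477, D=452, E=427, F=427
Best worst-case = 477 → C.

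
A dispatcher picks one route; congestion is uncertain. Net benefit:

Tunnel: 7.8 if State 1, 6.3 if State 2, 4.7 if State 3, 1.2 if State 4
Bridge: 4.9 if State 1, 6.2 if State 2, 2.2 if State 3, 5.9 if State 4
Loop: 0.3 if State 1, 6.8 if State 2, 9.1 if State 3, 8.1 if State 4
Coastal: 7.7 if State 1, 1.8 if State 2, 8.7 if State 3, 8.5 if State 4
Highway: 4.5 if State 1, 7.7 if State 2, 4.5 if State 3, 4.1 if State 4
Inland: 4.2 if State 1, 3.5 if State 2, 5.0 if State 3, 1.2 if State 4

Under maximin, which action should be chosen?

Row minima: Tunnel=1.2, Bridge=2.2, Loop=0.3, Coastal=1.8, Highway=4.1, Inland=1.2
Best worst-case = 4.1 → Highway.

Highway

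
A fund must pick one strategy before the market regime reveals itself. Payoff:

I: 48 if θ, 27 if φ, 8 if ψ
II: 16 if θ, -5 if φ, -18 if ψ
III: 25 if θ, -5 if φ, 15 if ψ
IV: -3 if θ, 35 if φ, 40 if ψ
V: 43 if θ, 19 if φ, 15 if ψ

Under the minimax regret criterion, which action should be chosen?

V

Column bests: θ=48, φ=35, ψ=40.
I regrets: 0, 8, 32 → max 32
II regrets: 32, 40, 58 → max 58
III regrets: 23, 40, 25 → max 40
IV regrets: 51, 0, 0 → max 51
V regrets: 5, 16, 25 → max 25
Smallest max regret = 25 → V.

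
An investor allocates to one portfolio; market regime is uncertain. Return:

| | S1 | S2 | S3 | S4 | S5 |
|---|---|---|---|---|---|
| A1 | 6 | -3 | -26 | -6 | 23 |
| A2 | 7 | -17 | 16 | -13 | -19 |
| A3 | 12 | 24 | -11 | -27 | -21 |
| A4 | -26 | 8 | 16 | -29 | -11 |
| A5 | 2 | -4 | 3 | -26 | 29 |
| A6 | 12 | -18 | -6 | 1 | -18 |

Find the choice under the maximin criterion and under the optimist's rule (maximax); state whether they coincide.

Row minima: A1=-26, A2=-19, A3=-27, A4=-29, A5=-26, A6=-18
Best worst-case = -18 → A6.
Row maxima: A1=23, A2=16, A3=24, A4=16, A5=29, A6=12
Best best-case = 29 → A5.

maximin → A6; maximax → A5 (disagree)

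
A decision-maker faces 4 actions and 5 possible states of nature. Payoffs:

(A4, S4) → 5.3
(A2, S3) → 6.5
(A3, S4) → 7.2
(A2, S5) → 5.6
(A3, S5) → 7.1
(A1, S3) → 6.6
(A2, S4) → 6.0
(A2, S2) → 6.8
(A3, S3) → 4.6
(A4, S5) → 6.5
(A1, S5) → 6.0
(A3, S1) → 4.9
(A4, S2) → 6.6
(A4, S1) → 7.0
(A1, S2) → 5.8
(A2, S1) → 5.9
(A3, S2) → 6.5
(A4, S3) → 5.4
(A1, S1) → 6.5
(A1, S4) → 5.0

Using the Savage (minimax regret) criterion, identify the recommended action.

A2

Column bests: S1=7.0, S2=6.8, S3=6.6, S4=7.2, S5=7.1.
A1 regrets: 0.5, 1.0, 0.0, 2.2, 1.1 → max 2.2
A2 regrets: 1.1, 0.0, 0.1, 1.2, 1.5 → max 1.5
A3 regrets: 2.1, 0.3, 2.0, 0.0, 0.0 → max 2.1
A4 regrets: 0.0, 0.2, 1.2, 1.9, 0.6 → max 1.9
Smallest max regret = 1.5 → A2.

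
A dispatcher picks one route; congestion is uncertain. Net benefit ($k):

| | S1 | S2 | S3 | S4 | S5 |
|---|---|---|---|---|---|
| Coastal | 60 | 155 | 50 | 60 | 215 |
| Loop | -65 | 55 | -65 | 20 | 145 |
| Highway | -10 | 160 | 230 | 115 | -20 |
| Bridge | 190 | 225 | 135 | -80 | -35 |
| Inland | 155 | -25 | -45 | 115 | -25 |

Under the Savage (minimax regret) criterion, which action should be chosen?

Column bests: S1=190, S2=225, S3=230, S4=115, S5=215.
Coastal regrets: 130, 70, 180, 55, 0 → max 180
Loop regrets: 255, 170, 295, 95, 70 → max 295
Highway regrets: 200, 65, 0, 0, 235 → max 235
Bridge regrets: 0, 0, 95, 195, 250 → max 250
Inland regrets: 35, 250, 275, 0, 240 → max 275
Smallest max regret = 180 → Coastal.

Coastal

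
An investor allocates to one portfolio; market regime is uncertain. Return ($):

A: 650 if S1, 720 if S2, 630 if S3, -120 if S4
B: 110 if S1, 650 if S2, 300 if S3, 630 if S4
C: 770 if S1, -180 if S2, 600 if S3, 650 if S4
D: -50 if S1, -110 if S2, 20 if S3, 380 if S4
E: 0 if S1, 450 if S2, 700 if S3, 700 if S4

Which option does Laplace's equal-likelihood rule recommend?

A

Row averages: A=470, B=422.5, C=460, D=60, E=462.5
Highest average = 470 → A.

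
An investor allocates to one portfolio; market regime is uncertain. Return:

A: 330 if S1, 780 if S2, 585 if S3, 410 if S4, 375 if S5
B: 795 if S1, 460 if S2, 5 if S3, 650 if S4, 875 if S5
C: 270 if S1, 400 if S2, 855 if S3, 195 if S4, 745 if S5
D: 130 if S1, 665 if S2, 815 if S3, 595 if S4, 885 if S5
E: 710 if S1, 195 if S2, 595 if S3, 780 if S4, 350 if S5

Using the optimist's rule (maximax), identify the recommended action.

Row maxima: A=780, B=875, C=855, D=885, E=780
Best best-case = 885 → D.

D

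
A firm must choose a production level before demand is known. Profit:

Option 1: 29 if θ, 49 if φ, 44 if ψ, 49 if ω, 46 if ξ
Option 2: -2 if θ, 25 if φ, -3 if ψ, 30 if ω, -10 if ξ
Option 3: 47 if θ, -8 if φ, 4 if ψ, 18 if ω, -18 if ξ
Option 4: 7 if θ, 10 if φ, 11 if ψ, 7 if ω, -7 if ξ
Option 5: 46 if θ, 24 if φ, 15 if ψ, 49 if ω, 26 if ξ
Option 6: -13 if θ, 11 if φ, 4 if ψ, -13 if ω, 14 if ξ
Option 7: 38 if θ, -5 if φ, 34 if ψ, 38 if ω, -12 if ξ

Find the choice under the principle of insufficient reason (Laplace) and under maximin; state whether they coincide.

laplace → Option 1; maximin → Option 1 (agree)

Row averages: Option 1=43.4, Option 2=8, Option 3=8.6, Option 4=5.6, Option 5=32, Option 6=0.6, Option 7=18.6
Highest average = 43.4 → Option 1.
Row minima: Option 1=29, Option 2=-10, Option 3=-18, Option 4=-7, Option 5=15, Option 6=-13, Option 7=-12
Best worst-case = 29 → Option 1.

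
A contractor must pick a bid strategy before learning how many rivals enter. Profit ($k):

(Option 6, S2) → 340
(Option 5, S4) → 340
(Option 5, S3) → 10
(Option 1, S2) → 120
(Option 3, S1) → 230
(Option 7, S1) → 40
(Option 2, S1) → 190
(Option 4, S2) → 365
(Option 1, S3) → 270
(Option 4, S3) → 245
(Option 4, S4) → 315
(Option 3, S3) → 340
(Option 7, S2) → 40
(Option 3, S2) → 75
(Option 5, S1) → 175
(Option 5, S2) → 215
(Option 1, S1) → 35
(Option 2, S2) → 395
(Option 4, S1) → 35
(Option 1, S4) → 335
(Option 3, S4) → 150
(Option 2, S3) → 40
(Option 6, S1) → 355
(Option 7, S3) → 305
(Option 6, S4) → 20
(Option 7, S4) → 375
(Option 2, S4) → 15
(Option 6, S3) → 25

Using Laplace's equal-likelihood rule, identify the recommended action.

Row averages: Option 1=190, Option 2=160, Option 3=198.75, Option 4=240, Option 5=185, Option 6=185, Option 7=190
Highest average = 240 → Option 4.

Option 4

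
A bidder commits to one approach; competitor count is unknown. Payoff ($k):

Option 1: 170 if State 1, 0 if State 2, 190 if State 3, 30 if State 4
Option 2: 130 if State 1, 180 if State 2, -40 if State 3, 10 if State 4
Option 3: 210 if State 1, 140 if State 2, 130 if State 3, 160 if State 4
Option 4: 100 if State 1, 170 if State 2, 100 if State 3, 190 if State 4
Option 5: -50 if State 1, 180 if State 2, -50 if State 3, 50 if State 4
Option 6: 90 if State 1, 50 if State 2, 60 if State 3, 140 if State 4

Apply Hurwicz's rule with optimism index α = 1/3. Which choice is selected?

Option 3

Option 1: 1/3·190 + 2/3·0 = 190/3
Option 2: 1/3·180 + 2/3·(-40) = 100/3
Option 3: 1/3·210 + 2/3·130 = 470/3
Option 4: 1/3·190 + 2/3·100 = 130
Option 5: 1/3·180 + 2/3·(-50) = 80/3
Option 6: 1/3·140 + 2/3·50 = 80
Highest Hurwicz score = 470/3 → Option 3.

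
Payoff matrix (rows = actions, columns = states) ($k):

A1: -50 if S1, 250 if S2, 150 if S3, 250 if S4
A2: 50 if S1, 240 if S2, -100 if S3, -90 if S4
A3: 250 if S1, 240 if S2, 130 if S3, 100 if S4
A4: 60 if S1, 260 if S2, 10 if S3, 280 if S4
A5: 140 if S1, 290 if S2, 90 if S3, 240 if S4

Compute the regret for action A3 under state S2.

Best payoff under S2 is 290.
Regret = 290 − 240 = 50.

50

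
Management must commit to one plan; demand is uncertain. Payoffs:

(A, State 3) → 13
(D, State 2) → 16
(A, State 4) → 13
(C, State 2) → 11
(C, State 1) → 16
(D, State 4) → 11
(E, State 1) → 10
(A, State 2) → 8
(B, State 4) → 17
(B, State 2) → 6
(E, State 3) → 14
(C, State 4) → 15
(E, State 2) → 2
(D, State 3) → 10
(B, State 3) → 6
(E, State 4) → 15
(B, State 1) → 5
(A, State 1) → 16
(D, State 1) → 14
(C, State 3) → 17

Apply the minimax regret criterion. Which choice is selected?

Column bests: State 1=16, State 2=16, State 3=17, State 4=17.
A regrets: 0, 8, 4, 4 → max 8
B regrets: 11, 10, 11, 0 → max 11
C regrets: 0, 5, 0, 2 → max 5
D regrets: 2, 0, 7, 6 → max 7
E regrets: 6, 14, 3, 2 → max 14
Smallest max regret = 5 → C.

C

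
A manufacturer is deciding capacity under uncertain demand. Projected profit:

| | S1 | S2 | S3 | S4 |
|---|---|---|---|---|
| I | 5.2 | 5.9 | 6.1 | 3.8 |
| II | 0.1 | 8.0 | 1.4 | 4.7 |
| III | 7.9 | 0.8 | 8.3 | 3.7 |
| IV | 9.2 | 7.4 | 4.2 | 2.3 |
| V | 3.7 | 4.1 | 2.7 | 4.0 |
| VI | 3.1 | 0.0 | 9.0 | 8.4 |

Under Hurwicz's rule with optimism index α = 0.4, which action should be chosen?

IV

I: 0.4·6.1 + 0.6·3.8 = 4.72
II: 0.4·8.0 + 0.6·0.1 = 3.26
III: 0.4·8.3 + 0.6·0.8 = 3.8
IV: 0.4·9.2 + 0.6·2.3 = 5.06
V: 0.4·4.1 + 0.6·2.7 = 3.26
VI: 0.4·9.0 + 0.6·0.0 = 3.6
Highest Hurwicz score = 5.06 → IV.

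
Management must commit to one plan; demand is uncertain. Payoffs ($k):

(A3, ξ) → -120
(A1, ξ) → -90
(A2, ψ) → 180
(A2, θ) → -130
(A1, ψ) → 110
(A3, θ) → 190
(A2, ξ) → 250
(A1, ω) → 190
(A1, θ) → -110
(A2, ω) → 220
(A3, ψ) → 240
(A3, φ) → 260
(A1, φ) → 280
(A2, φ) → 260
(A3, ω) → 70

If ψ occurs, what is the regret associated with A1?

Best payoff under ψ is 240.
Regret = 240 − 110 = 130.

130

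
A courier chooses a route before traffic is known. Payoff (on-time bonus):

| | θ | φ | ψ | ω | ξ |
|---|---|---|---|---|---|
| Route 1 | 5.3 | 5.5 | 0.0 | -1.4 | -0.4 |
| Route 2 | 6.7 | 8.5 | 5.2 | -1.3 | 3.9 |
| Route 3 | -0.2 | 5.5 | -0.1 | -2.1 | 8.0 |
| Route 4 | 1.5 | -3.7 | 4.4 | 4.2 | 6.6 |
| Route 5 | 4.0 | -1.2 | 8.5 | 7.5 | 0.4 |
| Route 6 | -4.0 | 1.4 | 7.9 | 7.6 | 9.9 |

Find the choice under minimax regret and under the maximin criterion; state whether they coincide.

minimax regret → Route 2; maximin → Route 5 (disagree)

Column bests: θ=6.7, φ=8.5, ψ=8.5, ω=7.6, ξ=9.9.
Route 1 regrets: 1.4, 3.0, 8.5, 9.0, 10.3 → max 10.3
Route 2 regrets: 0.0, 0.0, 3.3, 8.9, 6.0 → max 8.9
Route 3 regrets: 6.9, 3.0, 8.6, 9.7, 1.9 → max 9.7
Route 4 regrets: 5.2, 12.2, 4.1, 3.4, 3.3 → max 12.2
Route 5 regrets: 2.7, 9.7, 0.0, 0.1, 9.5 → max 9.7
Route 6 regrets: 10.7, 7.1, 0.6, 0.0, 0.0 → max 10.7
Smallest max regret = 8.9 → Route 2.
Row minima: Route 1=-1.4, Route 2=-1.3, Route 3=-2.1, Route 4=-3.7, Route 5=-1.2, Route 6=-4.0
Best worst-case = -1.2 → Route 5.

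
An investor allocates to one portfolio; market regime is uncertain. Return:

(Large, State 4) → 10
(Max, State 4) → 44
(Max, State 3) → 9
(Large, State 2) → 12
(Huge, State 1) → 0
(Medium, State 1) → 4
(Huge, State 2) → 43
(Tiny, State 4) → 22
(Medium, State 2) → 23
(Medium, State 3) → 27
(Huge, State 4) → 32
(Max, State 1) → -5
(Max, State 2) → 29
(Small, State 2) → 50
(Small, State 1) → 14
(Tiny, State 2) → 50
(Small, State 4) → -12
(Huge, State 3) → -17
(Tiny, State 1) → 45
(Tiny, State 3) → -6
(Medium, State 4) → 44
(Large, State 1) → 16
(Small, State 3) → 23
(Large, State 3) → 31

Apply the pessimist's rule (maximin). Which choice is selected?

Large

Row minima: Tiny=-6, Small=-12, Medium=4, Large=10, Huge=-17, Max=-5
Best worst-case = 10 → Large.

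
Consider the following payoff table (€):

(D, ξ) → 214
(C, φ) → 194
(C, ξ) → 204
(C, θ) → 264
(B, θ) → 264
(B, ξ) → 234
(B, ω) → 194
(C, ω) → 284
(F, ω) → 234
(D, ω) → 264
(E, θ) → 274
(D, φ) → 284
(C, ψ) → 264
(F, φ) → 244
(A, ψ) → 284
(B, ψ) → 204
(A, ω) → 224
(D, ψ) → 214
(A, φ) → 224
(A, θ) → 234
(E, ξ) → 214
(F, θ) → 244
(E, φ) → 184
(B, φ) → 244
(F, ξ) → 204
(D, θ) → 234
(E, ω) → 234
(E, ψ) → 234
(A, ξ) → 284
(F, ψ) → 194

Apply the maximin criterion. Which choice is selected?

Row minima: A=224, B=194, C=194, D=214, E=184, F=194
Best worst-case = 224 → A.

A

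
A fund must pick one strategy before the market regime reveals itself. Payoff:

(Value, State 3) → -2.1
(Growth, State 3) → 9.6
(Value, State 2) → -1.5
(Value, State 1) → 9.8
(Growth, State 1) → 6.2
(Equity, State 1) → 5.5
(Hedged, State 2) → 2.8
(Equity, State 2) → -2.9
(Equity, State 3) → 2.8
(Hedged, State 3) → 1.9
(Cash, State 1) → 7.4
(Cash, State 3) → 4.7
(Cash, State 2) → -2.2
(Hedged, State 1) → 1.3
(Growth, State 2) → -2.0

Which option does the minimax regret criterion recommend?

Column bests: State 1=9.8, State 2=2.8, State 3=9.6.
Hedged regrets: 8.5, 0.0, 7.7 → max 8.5
Growth regrets: 3.6, 4.8, 0.0 → max 4.8
Value regrets: 0.0, 4.3, 11.7 → max 11.7
Equity regrets: 4.3, 5.7, 6.8 → max 6.8
Cash regrets: 2.4, 5.0, 4.9 → max 5.0
Smallest max regret = 4.8 → Growth.

Growth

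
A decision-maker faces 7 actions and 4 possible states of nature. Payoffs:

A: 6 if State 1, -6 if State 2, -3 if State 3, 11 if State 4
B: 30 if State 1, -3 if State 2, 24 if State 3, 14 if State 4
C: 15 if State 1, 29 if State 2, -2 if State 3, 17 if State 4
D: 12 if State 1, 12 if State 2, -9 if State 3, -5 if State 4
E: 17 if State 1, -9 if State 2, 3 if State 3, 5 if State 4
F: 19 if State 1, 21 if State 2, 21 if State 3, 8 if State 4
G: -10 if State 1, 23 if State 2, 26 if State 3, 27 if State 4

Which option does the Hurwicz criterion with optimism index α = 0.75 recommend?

A: 0.75·11 + 0.25·(-6) = 6.75
B: 0.75·30 + 0.25·(-3) = 21.75
C: 0.75·29 + 0.25·(-2) = 21.25
D: 0.75·12 + 0.25·(-9) = 6.75
E: 0.75·17 + 0.25·(-9) = 10.5
F: 0.75·21 + 0.25·8 = 17.75
G: 0.75·27 + 0.25·(-10) = 17.75
Highest Hurwicz score = 21.75 → B.

B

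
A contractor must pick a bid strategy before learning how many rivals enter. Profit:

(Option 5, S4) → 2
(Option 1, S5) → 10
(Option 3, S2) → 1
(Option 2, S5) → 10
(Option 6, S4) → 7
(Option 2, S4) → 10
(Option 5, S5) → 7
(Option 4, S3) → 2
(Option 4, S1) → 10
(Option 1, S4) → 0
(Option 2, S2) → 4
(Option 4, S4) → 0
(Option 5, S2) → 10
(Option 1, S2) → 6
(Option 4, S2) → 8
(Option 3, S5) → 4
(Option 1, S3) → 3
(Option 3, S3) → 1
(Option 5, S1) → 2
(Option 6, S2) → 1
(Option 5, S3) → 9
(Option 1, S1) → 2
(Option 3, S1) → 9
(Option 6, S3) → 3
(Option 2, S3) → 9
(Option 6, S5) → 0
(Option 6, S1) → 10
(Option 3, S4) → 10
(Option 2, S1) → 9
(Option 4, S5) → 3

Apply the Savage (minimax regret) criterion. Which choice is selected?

Option 2

Column bests: S1=10, S2=10, S3=9, S4=10, S5=10.
Option 1 regrets: 8, 4, 6, 10, 0 → max 10
Option 2 regrets: 1, 6, 0, 0, 0 → max 6
Option 3 regrets: 1, 9, 8, 0, 6 → max 9
Option 4 regrets: 0, 2, 7, 10, 7 → max 10
Option 5 regrets: 8, 0, 0, 8, 3 → max 8
Option 6 regrets: 0, 9, 6, 3, 10 → max 10
Smallest max regret = 6 → Option 2.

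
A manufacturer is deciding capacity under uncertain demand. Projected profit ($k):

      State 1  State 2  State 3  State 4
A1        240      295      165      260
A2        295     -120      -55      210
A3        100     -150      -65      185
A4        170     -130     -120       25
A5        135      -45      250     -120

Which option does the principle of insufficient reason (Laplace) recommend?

Row averages: A1=240, A2=82.5, A3=17.5, A4=-13.75, A5=55
Highest average = 240 → A1.

A1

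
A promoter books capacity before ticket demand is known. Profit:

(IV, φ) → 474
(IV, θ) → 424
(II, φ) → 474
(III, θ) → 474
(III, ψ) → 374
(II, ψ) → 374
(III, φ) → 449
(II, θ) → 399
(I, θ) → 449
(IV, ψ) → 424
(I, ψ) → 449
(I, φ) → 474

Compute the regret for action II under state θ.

Best payoff under θ is 474.
Regret = 474 − 399 = 75.

75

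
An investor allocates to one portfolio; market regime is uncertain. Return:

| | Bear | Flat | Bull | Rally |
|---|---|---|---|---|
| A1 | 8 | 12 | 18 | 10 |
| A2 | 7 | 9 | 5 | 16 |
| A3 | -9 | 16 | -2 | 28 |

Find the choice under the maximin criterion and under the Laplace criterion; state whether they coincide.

Row minima: A1=8, A2=5, A3=-9
Best worst-case = 8 → A1.
Row averages: A1=12, A2=9.25, A3=8.25
Highest average = 12 → A1.

maximin → A1; laplace → A1 (agree)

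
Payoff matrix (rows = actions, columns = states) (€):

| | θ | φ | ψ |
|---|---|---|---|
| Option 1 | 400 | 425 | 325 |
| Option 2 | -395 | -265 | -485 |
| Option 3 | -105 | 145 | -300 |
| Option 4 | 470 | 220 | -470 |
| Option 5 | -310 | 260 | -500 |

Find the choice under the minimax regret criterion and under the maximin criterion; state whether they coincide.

minimax regret → Option 1; maximin → Option 1 (agree)

Column bests: θ=470, φ=425, ψ=325.
Option 1 regrets: 70, 0, 0 → max 70
Option 2 regrets: 865, 690, 810 → max 865
Option 3 regrets: 575, 280, 625 → max 625
Option 4 regrets: 0, 205, 795 → max 795
Option 5 regrets: 780, 165, 825 → max 825
Smallest max regret = 70 → Option 1.
Row minima: Option 1=325, Option 2=-485, Option 3=-300, Option 4=-470, Option 5=-500
Best worst-case = 325 → Option 1.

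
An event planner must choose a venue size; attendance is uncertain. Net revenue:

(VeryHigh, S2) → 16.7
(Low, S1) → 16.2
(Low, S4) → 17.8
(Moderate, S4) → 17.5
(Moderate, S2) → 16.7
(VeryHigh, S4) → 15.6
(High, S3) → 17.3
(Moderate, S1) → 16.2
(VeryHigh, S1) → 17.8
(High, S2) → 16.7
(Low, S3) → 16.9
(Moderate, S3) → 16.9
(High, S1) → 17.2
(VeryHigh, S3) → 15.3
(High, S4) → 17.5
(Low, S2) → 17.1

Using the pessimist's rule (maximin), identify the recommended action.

High

Row minima: Low=16.2, Moderate=16.2, High=16.7, VeryHigh=15.3
Best worst-case = 16.7 → High.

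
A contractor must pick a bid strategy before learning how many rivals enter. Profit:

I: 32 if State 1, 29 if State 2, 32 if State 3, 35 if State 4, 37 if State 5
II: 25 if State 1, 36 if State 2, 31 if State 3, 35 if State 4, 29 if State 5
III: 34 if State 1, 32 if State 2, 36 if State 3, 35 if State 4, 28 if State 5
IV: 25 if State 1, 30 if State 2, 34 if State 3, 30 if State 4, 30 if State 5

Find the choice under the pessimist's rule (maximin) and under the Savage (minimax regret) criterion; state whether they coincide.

Row minima: I=29, II=25, III=28, IV=25
Best worst-case = 29 → I.
Column bests: State 1=34, State 2=36, State 3=36, State 4=35, State 5=37.
I regrets: 2, 7, 4, 0, 0 → max 7
II regrets: 9, 0, 5, 0, 8 → max 9
III regrets: 0, 4, 0, 0, 9 → max 9
IV regrets: 9, 6, 2, 5, 7 → max 9
Smallest max regret = 7 → I.

maximin → I; minimax regret → I (agree)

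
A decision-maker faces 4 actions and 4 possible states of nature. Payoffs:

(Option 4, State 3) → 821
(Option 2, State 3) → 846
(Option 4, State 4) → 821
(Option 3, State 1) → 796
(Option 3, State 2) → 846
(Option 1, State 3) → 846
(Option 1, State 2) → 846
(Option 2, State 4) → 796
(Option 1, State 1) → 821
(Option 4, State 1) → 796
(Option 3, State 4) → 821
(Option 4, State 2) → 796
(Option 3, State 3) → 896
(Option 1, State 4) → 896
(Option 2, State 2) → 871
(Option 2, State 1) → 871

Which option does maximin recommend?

Option 1

Row minima: Option 1=821, Option 2=796, Option 3=796, Option 4=796
Best worst-case = 821 → Option 1.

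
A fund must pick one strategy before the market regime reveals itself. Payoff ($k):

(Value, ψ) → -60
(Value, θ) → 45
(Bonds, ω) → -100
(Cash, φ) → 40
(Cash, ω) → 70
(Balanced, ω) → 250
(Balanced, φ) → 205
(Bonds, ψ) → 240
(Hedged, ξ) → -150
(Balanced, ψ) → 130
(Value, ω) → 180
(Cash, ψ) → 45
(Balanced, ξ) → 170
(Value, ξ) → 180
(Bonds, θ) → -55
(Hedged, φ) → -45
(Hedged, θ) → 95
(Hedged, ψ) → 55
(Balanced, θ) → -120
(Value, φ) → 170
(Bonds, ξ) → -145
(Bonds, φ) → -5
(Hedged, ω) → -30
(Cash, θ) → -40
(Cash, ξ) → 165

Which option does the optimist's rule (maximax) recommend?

Row maxima: Hedged=95, Bonds=240, Value=180, Cash=165, Balanced=250
Best best-case = 250 → Balanced.

Balanced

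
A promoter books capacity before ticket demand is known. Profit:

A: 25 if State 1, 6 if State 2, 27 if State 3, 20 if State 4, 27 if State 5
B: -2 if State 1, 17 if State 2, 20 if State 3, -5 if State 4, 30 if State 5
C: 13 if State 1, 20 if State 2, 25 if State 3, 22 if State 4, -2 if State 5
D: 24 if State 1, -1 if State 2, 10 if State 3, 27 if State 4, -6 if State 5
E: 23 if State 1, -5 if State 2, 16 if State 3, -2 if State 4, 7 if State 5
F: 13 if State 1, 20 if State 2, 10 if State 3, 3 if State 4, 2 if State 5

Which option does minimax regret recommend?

A

Column bests: State 1=25, State 2=20, State 3=27, State 4=27, State 5=30.
A regrets: 0, 14, 0, 7, 3 → max 14
B regrets: 27, 3, 7, 32, 0 → max 32
C regrets: 12, 0, 2, 5, 32 → max 32
D regrets: 1, 21, 17, 0, 36 → max 36
E regrets: 2, 25, 11, 29, 23 → max 29
F regrets: 12, 0, 17, 24, 28 → max 28
Smallest max regret = 14 → A.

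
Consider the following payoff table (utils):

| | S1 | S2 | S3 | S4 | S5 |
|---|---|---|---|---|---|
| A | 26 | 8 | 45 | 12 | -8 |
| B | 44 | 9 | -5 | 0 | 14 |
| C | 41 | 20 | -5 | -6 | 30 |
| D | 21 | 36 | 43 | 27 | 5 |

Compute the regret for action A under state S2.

Best payoff under S2 is 36.
Regret = 36 − 8 = 28.

28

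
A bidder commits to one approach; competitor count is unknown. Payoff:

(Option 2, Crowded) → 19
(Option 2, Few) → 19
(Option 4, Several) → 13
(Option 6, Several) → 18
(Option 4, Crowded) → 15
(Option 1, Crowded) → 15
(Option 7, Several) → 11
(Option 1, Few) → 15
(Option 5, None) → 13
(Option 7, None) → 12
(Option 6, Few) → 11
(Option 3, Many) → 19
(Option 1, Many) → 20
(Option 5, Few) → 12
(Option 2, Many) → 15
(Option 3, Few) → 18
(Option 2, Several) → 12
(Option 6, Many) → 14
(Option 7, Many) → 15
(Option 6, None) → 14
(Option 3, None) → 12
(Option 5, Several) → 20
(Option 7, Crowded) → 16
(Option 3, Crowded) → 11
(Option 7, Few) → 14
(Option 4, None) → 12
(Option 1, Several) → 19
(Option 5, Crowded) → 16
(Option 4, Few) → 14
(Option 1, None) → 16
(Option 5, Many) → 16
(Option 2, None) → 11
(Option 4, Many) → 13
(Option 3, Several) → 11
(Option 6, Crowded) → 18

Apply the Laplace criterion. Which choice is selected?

Option 1

Row averages: Option 1=17, Option 2=15.2, Option 3=14.2, Option 4=13.4, Option 5=15.4, Option 6=15, Option 7=13.6
Highest average = 17 → Option 1.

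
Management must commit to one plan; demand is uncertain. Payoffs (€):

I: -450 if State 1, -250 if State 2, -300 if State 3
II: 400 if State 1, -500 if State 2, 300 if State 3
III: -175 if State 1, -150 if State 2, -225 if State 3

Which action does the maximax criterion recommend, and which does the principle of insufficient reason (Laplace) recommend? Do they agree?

Row maxima: I=-250, II=400, III=-150
Best best-case = 400 → II.
Row averages: I=-1000/3, II=200/3, III=-550/3
Highest average = 200/3 → II.

maximax → II; laplace → II (agree)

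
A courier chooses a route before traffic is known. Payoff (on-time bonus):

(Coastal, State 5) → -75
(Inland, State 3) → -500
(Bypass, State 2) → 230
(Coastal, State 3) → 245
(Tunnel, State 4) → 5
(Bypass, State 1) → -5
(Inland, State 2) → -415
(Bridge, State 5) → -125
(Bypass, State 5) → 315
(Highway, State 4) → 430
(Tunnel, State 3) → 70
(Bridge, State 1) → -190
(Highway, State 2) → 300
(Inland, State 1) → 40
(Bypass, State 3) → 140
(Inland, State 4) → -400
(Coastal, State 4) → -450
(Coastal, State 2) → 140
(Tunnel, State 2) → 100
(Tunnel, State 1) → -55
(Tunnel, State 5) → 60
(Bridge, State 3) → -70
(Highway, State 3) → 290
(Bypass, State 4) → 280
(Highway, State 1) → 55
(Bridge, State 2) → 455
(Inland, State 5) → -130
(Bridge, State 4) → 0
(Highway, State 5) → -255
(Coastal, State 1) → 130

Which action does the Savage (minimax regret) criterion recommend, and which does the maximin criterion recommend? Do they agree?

minimax regret → Bypass; maximin → Bypass (agree)

Column bests: State 1=130, State 2=455, State 3=290, State 4=430, State 5=315.
Tunnel regrets: 185, 355, 220, 425, 255 → max 425
Inland regrets: 90, 870, 790, 830, 445 → max 870
Bridge regrets: 320, 0, 360, 430, 440 → max 440
Bypass regrets: 135, 225, 150, 150, 0 → max 225
Coastal regrets: 0, 315, 45, 880, 390 → max 880
Highway regrets: 75, 155, 0, 0, 570 → max 570
Smallest max regret = 225 → Bypass.
Row minima: Tunnel=-55, Inland=-500, Bridge=-190, Bypass=-5, Coastal=-450, Highway=-255
Best worst-case = -5 → Bypass.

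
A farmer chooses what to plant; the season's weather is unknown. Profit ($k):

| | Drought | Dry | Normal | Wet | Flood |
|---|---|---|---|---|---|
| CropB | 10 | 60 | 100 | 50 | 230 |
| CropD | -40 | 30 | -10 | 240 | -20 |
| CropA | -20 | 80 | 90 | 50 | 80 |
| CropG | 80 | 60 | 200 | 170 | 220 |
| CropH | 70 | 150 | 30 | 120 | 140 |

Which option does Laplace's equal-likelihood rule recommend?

CropG

Row averages: CropB=90, CropD=40, CropA=56, CropG=146, CropH=102
Highest average = 146 → CropG.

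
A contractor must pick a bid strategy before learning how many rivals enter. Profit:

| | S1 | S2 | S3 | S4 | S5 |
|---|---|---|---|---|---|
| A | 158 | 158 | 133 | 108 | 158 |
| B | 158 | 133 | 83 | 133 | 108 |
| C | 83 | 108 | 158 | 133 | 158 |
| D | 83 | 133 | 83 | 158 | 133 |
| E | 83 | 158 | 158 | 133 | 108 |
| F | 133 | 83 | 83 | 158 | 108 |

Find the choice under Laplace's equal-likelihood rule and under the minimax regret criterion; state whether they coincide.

Row averages: A=143, B=123, C=128, D=118, E=128, F=113
Highest average = 143 → A.
Column bests: S1=158, S2=158, S3=158, S4=158, S5=158.
A regrets: 0, 0, 25, 50, 0 → max 50
B regrets: 0, 25, 75, 25, 50 → max 75
C regrets: 75, 50, 0, 25, 0 → max 75
D regrets: 75, 25, 75, 0, 25 → max 75
E regrets: 75, 0, 0, 25, 50 → max 75
F regrets: 25, 75, 75, 0, 50 → max 75
Smallest max regret = 50 → A.

laplace → A; minimax regret → A (agree)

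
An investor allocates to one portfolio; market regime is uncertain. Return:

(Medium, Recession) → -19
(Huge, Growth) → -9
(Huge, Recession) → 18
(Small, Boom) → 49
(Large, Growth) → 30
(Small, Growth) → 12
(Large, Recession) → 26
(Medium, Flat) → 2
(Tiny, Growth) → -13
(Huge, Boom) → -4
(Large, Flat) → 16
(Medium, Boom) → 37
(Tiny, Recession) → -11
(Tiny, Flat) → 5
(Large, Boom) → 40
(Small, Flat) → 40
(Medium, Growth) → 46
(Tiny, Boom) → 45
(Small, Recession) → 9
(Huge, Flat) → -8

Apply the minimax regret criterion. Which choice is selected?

Column bests: Recession=26, Flat=40, Growth=46, Boom=49.
Tiny regrets: 37, 35, 59, 4 → max 59
Small regrets: 17, 0, 34, 0 → max 34
Medium regrets: 45, 38, 0, 12 → max 45
Large regrets: 0, 24, 16, 9 → max 24
Huge regrets: 8, 48, 55, 53 → max 55
Smallest max regret = 24 → Large.

Large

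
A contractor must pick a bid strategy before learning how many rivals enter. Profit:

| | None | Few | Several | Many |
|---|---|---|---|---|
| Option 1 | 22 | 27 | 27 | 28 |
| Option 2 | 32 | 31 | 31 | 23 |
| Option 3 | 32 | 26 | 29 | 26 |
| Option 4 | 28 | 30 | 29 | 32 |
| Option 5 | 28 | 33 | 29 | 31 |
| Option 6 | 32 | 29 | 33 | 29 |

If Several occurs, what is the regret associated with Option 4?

4

Best payoff under Several is 33.
Regret = 33 − 29 = 4.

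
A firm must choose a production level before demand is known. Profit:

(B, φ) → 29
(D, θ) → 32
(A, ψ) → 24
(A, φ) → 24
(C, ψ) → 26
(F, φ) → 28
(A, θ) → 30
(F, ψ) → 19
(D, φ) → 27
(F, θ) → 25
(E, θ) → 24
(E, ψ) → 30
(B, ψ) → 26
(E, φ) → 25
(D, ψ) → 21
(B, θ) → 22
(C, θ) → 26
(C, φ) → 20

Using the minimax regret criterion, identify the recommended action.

Column bests: θ=32, φ=29, ψ=30.
A regrets: 2, 5, 6 → max 6
B regrets: 10, 0, 4 → max 10
C regrets: 6, 9, 4 → max 9
D regrets: 0, 2, 9 → max 9
E regrets: 8, 4, 0 → max 8
F regrets: 7, 1, 11 → max 11
Smallest max regret = 6 → A.

A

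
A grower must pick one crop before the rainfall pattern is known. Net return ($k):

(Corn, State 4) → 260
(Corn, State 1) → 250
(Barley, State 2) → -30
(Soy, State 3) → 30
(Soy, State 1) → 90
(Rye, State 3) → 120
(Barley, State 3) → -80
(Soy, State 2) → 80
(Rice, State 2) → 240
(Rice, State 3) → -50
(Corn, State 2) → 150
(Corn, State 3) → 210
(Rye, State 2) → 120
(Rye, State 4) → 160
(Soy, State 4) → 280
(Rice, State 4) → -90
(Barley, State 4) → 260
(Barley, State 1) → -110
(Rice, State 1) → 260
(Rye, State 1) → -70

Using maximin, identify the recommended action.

Corn

Row minima: Soy=30, Corn=150, Rye=-70, Barley=-110, Rice=-90
Best worst-case = 150 → Corn.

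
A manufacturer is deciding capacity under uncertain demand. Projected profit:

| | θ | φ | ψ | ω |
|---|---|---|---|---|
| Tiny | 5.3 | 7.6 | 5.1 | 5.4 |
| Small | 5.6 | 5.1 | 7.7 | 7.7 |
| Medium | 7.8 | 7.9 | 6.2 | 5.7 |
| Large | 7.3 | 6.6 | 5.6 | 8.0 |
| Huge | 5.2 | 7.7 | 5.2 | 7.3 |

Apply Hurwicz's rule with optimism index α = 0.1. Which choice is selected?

Medium

Tiny: 0.1·7.6 + 0.9·5.1 = 5.35
Small: 0.1·7.7 + 0.9·5.1 = 5.36
Medium: 0.1·7.9 + 0.9·5.7 = 5.92
Large: 0.1·8.0 + 0.9·5.6 = 5.84
Huge: 0.1·7.7 + 0.9·5.2 = 5.45
Highest Hurwicz score = 5.92 → Medium.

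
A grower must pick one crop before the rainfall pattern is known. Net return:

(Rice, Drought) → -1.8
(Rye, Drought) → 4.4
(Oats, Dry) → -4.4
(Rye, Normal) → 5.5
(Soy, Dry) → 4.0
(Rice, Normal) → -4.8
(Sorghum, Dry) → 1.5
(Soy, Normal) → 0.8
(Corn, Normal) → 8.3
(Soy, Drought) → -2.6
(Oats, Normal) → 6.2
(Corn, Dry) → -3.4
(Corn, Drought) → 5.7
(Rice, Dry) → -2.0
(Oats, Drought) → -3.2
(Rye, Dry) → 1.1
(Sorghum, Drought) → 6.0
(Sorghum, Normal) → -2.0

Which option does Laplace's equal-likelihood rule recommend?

Rye

Row averages: Sorghum=11/6, Rice=-43/15, Rye=11/3, Soy=11/15, Oats=-7/15, Corn=53/15
Highest average = 11/3 → Rye.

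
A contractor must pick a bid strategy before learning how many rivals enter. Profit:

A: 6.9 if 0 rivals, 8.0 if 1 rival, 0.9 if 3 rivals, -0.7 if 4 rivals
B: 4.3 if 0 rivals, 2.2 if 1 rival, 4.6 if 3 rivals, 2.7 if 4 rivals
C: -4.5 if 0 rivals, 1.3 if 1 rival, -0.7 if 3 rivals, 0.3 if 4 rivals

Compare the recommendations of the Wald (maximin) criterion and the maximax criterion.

Row minima: A=-0.7, B=2.2, C=-4.5
Best worst-case = 2.2 → B.
Row maxima: A=8.0, B=4.6, C=1.3
Best best-case = 8.0 → A.

maximin → B; maximax → A (disagree)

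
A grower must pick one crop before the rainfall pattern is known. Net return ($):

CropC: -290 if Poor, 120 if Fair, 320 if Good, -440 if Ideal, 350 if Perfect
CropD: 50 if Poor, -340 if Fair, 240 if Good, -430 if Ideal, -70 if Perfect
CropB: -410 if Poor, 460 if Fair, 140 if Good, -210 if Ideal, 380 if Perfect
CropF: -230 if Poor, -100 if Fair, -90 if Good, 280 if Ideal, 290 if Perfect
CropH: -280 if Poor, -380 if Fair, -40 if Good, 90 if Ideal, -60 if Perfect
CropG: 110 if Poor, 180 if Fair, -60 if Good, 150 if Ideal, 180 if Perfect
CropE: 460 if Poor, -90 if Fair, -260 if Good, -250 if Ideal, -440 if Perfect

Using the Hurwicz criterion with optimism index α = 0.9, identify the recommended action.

CropC: 0.9·350 + 0.1·(-440) = 271
CropD: 0.9·240 + 0.1·(-430) = 173
CropB: 0.9·460 + 0.1·(-410) = 373
CropF: 0.9·290 + 0.1·(-230) = 238
CropH: 0.9·90 + 0.1·(-380) = 43
CropG: 0.9·180 + 0.1·(-60) = 156
CropE: 0.9·460 + 0.1·(-440) = 370
Highest Hurwicz score = 373 → CropB.

CropB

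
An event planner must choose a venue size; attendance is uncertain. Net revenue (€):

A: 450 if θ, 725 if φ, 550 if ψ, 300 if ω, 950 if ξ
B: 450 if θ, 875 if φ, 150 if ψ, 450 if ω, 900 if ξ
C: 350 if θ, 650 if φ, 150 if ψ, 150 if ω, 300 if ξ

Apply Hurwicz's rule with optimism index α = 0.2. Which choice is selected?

A: 0.2·950 + 0.8·300 = 430
B: 0.2·900 + 0.8·150 = 300
C: 0.2·650 + 0.8·150 = 250
Highest Hurwicz score = 430 → A.

A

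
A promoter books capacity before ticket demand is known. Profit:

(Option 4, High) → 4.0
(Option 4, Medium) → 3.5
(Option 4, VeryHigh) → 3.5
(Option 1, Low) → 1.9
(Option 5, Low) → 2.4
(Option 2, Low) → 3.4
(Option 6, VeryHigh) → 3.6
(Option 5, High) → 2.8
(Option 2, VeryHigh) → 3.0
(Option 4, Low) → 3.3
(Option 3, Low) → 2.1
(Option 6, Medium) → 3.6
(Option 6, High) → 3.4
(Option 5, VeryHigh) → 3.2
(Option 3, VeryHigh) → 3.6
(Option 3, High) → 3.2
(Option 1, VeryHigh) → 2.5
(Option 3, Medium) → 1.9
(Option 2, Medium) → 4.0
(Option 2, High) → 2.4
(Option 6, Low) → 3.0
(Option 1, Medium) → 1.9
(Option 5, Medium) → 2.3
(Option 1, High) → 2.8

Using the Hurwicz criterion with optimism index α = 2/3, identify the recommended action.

Option 1: 2/3·2.8 + 1/3·1.9 = 2.5
Option 2: 2/3·4.0 + 1/3·2.4 = 52/15
Option 3: 2/3·3.6 + 1/3·1.9 = 91/30
Option 4: 2/3·4.0 + 1/3·3.3 = 113/30
Option 5: 2/3·3.2 + 1/3·2.3 = 2.9
Option 6: 2/3·3.6 + 1/3·3.0 = 3.4
Highest Hurwicz score = 113/30 → Option 4.

Option 4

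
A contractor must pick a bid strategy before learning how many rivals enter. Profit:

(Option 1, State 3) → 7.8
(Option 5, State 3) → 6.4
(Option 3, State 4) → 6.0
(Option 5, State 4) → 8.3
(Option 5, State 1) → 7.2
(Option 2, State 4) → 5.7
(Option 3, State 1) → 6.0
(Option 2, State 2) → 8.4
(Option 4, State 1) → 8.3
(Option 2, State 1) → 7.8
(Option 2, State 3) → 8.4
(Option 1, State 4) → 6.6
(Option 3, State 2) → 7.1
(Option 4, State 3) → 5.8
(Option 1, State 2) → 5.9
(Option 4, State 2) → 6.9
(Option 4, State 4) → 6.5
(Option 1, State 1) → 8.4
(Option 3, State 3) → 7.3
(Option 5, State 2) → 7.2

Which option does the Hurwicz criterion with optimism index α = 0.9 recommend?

Option 1

Option 1: 0.9·8.4 + 0.1·5.9 = 8.15
Option 2: 0.9·8.4 + 0.1·5.7 = 8.13
Option 3: 0.9·7.3 + 0.1·6.0 = 7.17
Option 4: 0.9·8.3 + 0.1·5.8 = 8.05
Option 5: 0.9·8.3 + 0.1·6.4 = 8.11
Highest Hurwicz score = 8.15 → Option 1.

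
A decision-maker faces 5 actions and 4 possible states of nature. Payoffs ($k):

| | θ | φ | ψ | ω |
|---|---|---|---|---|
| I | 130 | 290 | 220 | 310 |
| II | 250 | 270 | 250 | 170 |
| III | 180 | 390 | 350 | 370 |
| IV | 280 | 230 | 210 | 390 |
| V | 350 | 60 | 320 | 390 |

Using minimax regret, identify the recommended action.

IV

Column bests: θ=350, φ=390, ψ=350, ω=390.
I regrets: 220, 100, 130, 80 → max 220
II regrets: 100, 120, 100, 220 → max 220
III regrets: 170, 0, 0, 20 → max 170
IV regrets: 70, 160, 140, 0 → max 160
V regrets: 0, 330, 30, 0 → max 330
Smallest max regret = 160 → IV.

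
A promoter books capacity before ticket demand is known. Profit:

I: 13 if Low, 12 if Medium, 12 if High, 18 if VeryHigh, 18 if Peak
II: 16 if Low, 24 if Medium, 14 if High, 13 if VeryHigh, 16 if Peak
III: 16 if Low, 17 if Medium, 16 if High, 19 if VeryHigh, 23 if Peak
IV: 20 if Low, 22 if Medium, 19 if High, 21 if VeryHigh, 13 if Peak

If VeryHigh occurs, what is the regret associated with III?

Best payoff under VeryHigh is 21.
Regret = 21 − 19 = 2.

2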